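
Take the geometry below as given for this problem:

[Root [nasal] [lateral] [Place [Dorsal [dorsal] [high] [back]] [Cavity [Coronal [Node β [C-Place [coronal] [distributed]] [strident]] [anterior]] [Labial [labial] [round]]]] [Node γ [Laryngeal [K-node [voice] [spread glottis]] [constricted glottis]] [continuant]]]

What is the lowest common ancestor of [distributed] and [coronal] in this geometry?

[distributed] is immediately dominated by C-Place.
[coronal] is immediately dominated by C-Place.
These paths first converge at C-Place; no daughter of C-Place dominates all 2 features, so C-Place is the minimal constituent.

C-Place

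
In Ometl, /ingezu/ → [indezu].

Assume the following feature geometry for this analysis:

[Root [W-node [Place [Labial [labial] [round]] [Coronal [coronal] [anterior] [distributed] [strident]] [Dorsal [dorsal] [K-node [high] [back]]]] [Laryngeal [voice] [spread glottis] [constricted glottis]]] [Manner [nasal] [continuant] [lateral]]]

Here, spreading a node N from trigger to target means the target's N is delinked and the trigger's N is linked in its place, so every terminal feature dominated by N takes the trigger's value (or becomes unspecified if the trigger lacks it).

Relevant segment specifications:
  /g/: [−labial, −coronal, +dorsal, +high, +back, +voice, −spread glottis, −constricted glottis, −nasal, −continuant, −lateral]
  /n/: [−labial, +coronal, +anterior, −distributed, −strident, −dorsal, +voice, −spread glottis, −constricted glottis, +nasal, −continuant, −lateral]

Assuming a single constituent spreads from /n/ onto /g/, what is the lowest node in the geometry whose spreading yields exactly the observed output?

Comparing /g/ with its surface form [d], the features that change are [coronal], [anterior], [distributed], [strident], [dorsal], [high], [back].
The smallest constituent containing every changed terminal is Place — each of its daughters lacks at least one of the affected features.
If Place spreads, every terminal under it takes /n/'s value, producing [d] as observed.
[nasal], a feature on which the two segments disagree outside Place, is unchanged — nothing dominating it spread, and Place is the minimal sufficient constituent.

Place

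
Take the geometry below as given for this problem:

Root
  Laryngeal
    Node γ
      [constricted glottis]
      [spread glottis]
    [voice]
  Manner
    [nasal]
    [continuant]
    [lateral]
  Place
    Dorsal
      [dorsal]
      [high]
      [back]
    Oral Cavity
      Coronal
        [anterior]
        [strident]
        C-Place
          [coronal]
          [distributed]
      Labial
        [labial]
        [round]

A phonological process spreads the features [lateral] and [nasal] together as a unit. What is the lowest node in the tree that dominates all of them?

Manner

[lateral]: Root ▹ Manner ▹ [lateral].
[nasal]: Root ▹ Manner ▹ [nasal].
These paths first converge at Manner; no daughter of Manner dominates all 2 features, so Manner is the minimal constituent.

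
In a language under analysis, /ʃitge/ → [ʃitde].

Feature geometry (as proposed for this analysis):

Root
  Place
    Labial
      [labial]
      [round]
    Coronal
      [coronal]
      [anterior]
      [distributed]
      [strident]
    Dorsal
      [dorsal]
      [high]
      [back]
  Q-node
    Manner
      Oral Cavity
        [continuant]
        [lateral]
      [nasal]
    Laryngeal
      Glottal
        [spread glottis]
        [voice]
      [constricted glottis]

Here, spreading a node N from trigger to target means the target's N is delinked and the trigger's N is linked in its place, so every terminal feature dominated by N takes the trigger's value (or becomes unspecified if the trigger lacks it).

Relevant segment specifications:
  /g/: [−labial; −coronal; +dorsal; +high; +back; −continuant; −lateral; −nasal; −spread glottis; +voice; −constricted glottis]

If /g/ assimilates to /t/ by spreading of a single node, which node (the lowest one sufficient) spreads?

Feature comparison: [coronal], [anterior], [distributed], [strident], [dorsal], [high], [back] differ between /g/ and [d]; the remaining terminals match.
The smallest constituent containing every changed terminal is Place — each of its daughters lacks at least one of the affected features.
If Place spreads, every terminal under it takes /t/'s value, producing [d] as observed.
[voice] — on which /t/ differs from /g/ — is unchanged, so Root cannot have spread; the constituent is no larger than Place.

Place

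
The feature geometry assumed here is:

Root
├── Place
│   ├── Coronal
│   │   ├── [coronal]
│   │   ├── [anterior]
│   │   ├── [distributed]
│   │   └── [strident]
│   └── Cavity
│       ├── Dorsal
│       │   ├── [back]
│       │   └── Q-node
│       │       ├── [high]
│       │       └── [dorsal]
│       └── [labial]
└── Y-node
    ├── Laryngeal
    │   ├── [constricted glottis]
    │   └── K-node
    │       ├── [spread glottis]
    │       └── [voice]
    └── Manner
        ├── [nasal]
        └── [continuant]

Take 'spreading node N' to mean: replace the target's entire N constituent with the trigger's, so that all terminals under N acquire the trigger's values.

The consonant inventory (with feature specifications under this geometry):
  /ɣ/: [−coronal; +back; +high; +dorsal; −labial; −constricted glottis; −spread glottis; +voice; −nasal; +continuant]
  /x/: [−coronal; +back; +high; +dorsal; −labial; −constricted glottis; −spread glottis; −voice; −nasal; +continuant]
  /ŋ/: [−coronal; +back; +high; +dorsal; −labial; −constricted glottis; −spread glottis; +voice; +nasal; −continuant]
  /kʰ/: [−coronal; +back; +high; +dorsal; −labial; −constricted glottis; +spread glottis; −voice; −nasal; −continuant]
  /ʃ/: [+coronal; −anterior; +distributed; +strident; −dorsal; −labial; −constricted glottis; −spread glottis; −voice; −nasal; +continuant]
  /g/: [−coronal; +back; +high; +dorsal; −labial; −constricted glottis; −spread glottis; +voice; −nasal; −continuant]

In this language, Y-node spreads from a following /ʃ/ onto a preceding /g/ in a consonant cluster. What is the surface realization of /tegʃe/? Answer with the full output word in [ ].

Terminals under Y-node in this geometry: [constricted glottis], [spread glottis], [voice], [nasal], [continuant].
The target acquires /ʃ/'s values for everything under Y-node — [−constricted glottis], [−spread glottis], [−voice], [−nasal], [+continuant] — while keeping its own [coronal], [back], [high], ….
The resulting bundle matches /x/ in the inventory; substituting it for /g/ gives [texʃe].

[texʃe]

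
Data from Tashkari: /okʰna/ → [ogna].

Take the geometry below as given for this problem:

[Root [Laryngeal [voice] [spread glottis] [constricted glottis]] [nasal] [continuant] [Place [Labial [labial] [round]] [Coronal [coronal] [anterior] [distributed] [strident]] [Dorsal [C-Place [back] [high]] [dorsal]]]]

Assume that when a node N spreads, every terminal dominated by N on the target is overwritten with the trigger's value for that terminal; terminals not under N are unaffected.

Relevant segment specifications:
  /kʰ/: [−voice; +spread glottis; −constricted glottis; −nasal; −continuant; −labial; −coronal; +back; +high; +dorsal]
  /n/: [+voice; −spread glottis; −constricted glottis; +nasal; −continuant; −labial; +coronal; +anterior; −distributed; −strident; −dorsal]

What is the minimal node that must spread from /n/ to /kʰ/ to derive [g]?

Comparing /kʰ/ with its surface form [g], the features that change are [voice], [spread glottis].
These terminals are all dominated by Laryngeal, and no proper subconstituent of Laryngeal covers them all; Laryngeal is their lowest common ancestor.
If Laryngeal spreads, every terminal under it takes /n/'s value, producing [g] as observed.
Had Root spread, [coronal], [dorsal] would have taken /n/'s values; they stay as in /kʰ/, confirming the spreading constituent is exactly Laryngeal.

Laryngeal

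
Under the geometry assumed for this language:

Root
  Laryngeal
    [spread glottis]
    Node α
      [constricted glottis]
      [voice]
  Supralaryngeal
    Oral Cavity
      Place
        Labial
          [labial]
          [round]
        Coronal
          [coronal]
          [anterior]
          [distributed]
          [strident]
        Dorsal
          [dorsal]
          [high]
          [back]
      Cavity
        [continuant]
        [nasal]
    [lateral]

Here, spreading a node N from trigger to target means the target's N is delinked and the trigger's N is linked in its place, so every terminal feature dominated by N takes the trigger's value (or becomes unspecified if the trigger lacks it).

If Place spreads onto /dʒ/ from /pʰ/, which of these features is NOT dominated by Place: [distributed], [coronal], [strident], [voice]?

Place dominates exactly [labial], [round], [coronal], [anterior], [distributed], [strident], [dorsal], [high], [back].
Spreading Place replaces [distributed], [coronal], [strident] with the trigger's values, since each sits inside the Place constituent.
But [voice] is a dependent of Node α, outside Place; it is therefore untouched by the spreading.

[voice]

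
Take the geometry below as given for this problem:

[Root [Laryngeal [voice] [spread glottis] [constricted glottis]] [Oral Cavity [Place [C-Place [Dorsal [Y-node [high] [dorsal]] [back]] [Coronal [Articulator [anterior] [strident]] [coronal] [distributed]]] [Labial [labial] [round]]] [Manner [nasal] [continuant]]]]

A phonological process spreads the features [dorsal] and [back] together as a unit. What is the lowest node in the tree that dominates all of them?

[dorsal]: Root > Oral Cavity > Place > C-Place > Dorsal > Y-node > [dorsal].
[back]: Root > Oral Cavity > Place > C-Place > Dorsal > [back].
The lowest node appearing on every path is Dorsal; each proper daughter of Dorsal fails to dominate at least one of the listed features.

Dorsal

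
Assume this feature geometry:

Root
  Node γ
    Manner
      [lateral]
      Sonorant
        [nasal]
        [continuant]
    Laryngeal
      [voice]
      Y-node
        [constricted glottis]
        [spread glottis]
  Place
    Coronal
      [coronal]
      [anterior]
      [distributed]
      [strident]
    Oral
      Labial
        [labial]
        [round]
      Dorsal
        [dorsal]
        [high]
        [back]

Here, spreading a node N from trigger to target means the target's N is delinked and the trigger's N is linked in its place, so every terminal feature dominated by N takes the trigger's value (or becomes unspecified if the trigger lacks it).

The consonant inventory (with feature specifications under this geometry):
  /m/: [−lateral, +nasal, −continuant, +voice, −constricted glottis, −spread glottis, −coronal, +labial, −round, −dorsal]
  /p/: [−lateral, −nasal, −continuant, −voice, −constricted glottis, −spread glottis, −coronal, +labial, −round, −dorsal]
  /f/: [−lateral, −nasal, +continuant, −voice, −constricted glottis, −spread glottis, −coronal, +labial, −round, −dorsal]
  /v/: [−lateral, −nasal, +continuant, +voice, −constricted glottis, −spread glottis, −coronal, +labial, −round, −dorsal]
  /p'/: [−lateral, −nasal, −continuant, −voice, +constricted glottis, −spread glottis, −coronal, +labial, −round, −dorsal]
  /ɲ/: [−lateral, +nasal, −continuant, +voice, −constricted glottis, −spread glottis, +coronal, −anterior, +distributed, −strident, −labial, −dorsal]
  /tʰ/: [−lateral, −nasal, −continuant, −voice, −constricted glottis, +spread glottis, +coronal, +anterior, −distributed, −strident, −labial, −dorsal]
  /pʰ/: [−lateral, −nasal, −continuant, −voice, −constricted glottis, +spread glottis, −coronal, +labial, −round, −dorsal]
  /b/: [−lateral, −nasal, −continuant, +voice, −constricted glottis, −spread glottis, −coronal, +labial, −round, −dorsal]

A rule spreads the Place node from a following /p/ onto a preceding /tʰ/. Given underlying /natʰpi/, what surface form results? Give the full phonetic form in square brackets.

The Place node dominates the terminals [coronal], [anterior], [distributed], [strident], [labial], [round], [dorsal], [high], [back].
Spreading Place from /p/ onto /tʰ/ replaces those values with /p/'s: [−coronal], [+labial], [−round], [−dorsal]. Features outside Place ([lateral], [nasal], [continuant], …) stay as in /tʰ/.
This feature bundle is that of [pʰ], so /natʰpi/ surfaces as [napʰpi].

[napʰpi]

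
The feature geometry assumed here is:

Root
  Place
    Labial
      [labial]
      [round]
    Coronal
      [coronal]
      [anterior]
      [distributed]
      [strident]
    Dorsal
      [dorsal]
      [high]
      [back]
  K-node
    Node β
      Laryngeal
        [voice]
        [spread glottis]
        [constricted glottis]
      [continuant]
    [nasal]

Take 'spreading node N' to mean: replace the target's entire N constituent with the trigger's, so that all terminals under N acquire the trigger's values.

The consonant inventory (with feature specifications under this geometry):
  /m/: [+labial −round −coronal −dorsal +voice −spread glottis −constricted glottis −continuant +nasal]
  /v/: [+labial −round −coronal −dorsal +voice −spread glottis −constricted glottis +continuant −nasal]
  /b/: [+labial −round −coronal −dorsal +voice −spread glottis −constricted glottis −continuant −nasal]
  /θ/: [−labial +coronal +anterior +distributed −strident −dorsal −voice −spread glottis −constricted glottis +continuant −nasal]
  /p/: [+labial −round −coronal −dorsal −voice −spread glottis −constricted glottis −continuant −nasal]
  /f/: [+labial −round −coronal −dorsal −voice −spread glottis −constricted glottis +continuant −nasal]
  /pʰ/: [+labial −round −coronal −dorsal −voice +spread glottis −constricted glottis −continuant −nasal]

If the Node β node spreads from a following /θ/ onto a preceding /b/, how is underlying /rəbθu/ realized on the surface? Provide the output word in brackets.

[rəfθu]

Terminals under Node β in this geometry: [voice], [spread glottis], [constricted glottis], [continuant].
Spreading Node β from /θ/ onto /b/ replaces those values with /θ/'s: [−voice], [−spread glottis], [−constricted glottis], [+continuant]. Features outside Node β ([labial], [round], [coronal], …) stay as in /b/.
Among the inventory, only /f/ has exactly this specification, giving the surface form [rəfθu].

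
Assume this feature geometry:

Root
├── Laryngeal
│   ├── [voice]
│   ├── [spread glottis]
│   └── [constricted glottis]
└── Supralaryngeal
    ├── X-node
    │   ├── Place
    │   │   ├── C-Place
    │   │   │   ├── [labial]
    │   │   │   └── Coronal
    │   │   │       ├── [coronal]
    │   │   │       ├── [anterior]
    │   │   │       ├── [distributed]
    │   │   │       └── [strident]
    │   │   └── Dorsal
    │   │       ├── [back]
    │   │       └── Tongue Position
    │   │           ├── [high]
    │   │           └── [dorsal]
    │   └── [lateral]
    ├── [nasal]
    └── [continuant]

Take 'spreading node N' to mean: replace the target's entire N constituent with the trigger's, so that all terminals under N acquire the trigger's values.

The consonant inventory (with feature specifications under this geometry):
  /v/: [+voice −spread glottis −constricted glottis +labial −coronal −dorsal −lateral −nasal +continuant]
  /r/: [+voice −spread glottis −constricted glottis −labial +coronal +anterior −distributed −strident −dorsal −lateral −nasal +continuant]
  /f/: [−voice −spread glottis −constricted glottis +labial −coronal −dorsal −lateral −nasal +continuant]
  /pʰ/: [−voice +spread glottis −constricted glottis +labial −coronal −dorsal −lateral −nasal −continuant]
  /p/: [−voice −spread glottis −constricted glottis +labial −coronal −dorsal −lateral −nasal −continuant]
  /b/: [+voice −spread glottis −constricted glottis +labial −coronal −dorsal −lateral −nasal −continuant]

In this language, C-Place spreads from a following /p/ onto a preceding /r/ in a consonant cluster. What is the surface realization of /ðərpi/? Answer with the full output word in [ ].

[ðəvpi]

C-Place immediately or transitively dominates [labial], [coronal], [anterior], [distributed], [strident].
The target acquires /p/'s values for everything under C-Place — [+labial], [−coronal] — while keeping its own [voice], [spread glottis], [constricted glottis], ….
The resulting bundle matches /v/ in the inventory; substituting it for /r/ gives [ðəvpi].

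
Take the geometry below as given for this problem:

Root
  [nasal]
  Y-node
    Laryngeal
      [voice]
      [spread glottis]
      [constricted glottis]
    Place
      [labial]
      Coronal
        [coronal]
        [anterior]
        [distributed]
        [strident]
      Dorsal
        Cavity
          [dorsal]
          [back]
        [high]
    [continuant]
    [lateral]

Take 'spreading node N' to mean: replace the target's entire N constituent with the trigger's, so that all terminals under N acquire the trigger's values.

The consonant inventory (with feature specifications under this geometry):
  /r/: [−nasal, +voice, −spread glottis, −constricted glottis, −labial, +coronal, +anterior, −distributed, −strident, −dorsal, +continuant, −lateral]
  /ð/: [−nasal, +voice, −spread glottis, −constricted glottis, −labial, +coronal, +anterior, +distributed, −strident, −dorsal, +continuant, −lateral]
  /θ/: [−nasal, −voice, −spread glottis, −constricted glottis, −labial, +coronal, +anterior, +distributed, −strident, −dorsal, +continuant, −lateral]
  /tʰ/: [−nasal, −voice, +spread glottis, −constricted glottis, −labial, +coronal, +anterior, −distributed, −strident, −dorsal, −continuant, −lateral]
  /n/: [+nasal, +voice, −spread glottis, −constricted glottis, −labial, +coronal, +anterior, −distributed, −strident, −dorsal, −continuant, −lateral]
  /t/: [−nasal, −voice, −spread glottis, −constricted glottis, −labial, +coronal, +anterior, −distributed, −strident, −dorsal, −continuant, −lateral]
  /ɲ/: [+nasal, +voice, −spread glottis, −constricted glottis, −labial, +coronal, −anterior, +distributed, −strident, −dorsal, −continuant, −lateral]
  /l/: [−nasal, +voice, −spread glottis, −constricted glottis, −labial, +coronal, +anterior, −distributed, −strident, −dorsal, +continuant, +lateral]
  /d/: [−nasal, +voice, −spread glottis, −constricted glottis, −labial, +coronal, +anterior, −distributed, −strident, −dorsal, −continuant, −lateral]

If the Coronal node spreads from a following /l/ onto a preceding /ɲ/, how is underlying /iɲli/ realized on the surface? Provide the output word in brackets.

[inli]

The Coronal node dominates the terminals [coronal], [anterior], [distributed], [strident].
The target acquires /l/'s values for everything under Coronal — [+coronal], [+anterior], [−distributed], [−strident] — while keeping its own [nasal], [voice], [spread glottis], ….
Among the inventory, only /n/ has exactly this specification, giving the surface form [inli].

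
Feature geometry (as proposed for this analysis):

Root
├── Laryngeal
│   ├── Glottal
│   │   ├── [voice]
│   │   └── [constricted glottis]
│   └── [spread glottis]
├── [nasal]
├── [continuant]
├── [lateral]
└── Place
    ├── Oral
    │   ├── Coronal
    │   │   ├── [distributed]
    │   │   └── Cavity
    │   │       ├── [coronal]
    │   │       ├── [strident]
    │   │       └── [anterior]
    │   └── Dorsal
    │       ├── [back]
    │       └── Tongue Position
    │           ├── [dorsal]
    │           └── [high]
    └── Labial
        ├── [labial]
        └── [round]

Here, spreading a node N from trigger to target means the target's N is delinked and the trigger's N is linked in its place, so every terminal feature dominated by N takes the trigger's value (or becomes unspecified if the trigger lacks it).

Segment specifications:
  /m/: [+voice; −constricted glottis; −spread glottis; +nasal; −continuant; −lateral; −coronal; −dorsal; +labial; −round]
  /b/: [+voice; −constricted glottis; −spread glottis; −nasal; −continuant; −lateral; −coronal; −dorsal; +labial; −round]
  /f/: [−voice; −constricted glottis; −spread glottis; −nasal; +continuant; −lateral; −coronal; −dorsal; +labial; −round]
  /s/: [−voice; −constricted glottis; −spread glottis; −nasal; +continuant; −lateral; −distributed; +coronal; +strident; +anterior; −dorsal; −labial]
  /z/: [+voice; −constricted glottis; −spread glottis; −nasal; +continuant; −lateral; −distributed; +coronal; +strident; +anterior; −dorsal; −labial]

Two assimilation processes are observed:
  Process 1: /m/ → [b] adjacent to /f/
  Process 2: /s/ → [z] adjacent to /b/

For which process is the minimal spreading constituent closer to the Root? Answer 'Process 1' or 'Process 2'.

In Process 1, [nasal] changes, so the minimal spreading node is [nasal] at depth 1.
Process 2 alters [voice]; the lowest dominating node is [voice] (depth 3 from Root).
Depth 1 < depth 3; Process 1 involves the structurally higher constituent [nasal].

Process 1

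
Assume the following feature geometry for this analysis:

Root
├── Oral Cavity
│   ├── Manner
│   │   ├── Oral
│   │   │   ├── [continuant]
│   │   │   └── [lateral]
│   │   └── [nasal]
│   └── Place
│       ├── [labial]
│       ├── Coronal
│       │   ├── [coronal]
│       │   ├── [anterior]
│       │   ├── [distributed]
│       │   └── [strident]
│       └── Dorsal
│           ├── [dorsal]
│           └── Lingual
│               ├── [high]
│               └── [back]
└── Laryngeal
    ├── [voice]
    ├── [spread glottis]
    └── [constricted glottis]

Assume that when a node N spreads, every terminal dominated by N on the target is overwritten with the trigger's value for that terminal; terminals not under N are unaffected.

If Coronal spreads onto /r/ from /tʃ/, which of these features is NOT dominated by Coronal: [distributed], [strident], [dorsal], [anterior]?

[dorsal]

Under this geometry, Coronal contains [coronal], [anterior], [distributed], [strident].
Of the listed options, [anterior], [strident], [distributed] are among these and would be overwritten by spreading Coronal.
[dorsal] attaches under Dorsal, not under Coronal, so /r/ retains its own value for [dorsal].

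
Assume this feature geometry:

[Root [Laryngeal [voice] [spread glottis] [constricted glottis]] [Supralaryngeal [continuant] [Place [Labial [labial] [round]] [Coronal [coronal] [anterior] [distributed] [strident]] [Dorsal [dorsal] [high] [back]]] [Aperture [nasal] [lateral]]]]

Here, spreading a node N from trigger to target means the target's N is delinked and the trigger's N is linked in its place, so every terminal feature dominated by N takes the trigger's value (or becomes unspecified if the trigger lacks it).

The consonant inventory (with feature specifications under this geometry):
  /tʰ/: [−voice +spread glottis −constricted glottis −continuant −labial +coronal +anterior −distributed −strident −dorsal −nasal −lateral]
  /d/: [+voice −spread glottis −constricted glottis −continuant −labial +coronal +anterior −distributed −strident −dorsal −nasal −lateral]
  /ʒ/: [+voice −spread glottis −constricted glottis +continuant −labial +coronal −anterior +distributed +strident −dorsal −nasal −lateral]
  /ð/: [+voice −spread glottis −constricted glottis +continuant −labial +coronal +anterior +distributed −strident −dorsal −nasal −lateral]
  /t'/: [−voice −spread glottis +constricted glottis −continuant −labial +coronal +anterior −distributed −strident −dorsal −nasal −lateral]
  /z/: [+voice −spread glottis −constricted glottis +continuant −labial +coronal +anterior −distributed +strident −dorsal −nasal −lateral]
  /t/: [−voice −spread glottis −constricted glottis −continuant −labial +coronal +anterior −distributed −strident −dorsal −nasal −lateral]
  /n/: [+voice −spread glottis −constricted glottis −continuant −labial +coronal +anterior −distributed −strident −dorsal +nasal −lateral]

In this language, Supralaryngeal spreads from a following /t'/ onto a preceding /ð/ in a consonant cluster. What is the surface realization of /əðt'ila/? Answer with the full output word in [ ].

[ədt'ila]

Terminals under Supralaryngeal in this geometry: [continuant], [labial], [round], [coronal], [anterior], [distributed], [strident], [dorsal], [high], [back], [nasal], [lateral].
After delinking /ð/'s Supralaryngeal and linking /t'/'s, the affected terminals become [−continuant], [−labial], [+coronal], [+anterior], [−distributed], [−strident], [−dorsal], [−nasal], [−lateral]; [voice], [spread glottis], [constricted glottis] (outside Supralaryngeal) are retained from /ð/.
Among the inventory, only /d/ has exactly this specification, giving the surface form [ədt'ila].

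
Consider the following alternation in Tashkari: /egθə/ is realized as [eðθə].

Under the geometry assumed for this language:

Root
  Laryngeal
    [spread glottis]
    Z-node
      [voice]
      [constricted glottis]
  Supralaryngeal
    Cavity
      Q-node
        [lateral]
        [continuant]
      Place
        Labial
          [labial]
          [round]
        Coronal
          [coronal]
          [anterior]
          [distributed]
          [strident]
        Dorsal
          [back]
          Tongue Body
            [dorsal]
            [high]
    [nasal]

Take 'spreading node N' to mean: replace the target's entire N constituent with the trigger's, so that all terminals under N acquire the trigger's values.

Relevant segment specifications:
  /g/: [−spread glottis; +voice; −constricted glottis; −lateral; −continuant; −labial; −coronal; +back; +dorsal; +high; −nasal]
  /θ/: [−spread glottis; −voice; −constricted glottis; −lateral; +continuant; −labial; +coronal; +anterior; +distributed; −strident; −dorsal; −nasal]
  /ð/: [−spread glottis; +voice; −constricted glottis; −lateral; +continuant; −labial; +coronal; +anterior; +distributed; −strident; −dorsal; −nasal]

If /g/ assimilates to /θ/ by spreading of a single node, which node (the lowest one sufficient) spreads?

/g/ and [ð] differ in [continuant], [coronal], [anterior], [distributed], [strident], [dorsal], [high], [back]; every other specified feature is identical.
These terminals are all dominated by Cavity, and no proper subconstituent of Cavity covers them all; Cavity is their lowest common ancestor.
Delinking /g/'s Cavity and associating /θ/'s Cavity gives precisely the feature bundle of [ð].
[voice] stays as in /g/ although /θ/ differs there, so no node dominating it spread; among the remaining candidates Cavity is the lowest that derives the output.

Cavity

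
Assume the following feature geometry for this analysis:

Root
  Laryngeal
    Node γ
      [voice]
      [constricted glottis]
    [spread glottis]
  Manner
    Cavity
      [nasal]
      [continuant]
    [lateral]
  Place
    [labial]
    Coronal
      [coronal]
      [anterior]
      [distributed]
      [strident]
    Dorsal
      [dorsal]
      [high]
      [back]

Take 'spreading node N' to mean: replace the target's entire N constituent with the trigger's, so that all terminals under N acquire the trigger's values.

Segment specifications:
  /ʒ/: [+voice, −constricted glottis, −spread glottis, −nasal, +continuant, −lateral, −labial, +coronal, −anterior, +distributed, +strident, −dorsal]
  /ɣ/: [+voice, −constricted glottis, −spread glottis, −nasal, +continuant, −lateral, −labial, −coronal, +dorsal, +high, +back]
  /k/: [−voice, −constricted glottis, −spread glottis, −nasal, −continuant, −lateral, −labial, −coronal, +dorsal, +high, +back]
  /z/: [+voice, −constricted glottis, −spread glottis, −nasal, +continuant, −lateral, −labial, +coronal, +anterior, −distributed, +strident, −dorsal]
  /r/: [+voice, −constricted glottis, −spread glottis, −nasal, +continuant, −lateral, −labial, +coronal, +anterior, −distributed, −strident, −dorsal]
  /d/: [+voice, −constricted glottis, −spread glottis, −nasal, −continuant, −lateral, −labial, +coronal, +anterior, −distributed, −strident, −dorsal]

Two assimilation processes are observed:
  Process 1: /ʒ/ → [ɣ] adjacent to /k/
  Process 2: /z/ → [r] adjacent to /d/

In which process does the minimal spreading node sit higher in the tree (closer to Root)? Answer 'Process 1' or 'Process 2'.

Process 1

In Process 1, [coronal], [anterior], [distributed], [strident], [dorsal], [high], [back] change, so the minimal spreading node is Place at depth 1.
In Process 2, [strident] changes, so the minimal spreading node is [strident] at depth 3.
Place (depth 1) sits above [strident] (depth 3), making Process 1 the one with the higher spreading node.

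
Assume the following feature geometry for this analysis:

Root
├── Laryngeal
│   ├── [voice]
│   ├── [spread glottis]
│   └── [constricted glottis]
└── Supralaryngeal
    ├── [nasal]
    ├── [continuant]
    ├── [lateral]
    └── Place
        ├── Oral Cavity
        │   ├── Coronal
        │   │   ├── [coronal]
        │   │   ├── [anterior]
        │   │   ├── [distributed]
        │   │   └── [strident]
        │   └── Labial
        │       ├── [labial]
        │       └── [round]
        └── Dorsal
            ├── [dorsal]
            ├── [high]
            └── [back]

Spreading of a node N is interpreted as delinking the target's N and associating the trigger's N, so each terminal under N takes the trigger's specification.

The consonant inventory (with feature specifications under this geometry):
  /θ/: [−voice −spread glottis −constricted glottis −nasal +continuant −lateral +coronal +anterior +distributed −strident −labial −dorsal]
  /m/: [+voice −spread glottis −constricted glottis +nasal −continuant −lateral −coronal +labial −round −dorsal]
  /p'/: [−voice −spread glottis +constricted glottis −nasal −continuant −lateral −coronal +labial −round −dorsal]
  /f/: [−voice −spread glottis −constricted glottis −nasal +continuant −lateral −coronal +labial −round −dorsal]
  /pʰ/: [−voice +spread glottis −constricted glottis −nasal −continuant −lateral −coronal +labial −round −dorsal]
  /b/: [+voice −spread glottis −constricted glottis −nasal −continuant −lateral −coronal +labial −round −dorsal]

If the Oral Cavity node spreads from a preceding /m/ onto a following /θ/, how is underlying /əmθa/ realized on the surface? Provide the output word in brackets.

The Oral Cavity node dominates the terminals [coronal], [anterior], [distributed], [strident], [labial], [round].
The target acquires /m/'s values for everything under Oral Cavity — [−coronal], [+labial], [−round] — while keeping its own [voice], [spread glottis], [constricted glottis], ….
Among the inventory, only /f/ has exactly this specification, giving the surface form [əmfa].

[əmfa]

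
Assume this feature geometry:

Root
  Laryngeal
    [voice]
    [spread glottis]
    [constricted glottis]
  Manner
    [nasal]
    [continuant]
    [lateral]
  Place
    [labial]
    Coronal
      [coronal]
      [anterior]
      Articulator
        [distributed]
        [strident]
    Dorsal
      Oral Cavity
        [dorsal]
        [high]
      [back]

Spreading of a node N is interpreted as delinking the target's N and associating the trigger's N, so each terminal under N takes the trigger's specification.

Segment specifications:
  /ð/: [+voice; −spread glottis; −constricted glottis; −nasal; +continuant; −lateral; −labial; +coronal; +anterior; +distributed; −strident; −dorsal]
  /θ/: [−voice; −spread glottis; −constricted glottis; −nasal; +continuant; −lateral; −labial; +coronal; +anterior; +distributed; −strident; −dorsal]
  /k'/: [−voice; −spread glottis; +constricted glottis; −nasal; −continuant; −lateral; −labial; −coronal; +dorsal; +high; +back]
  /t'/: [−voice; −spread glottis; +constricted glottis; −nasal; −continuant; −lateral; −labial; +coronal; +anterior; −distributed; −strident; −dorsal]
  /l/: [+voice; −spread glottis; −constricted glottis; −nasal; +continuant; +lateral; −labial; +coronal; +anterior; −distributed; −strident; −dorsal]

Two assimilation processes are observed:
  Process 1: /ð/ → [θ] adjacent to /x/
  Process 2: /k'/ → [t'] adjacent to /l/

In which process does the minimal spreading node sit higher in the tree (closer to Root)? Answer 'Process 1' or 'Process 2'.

Process 2

Process 1 alters [voice]; the lowest dominating node is [voice] (depth 2 from Root).
Process 2: the features that change are [coronal], [anterior], [distributed], [strident], [dorsal], [high], [back]; the minimal node is Place (depth 1).
Place (depth 1) sits above [voice] (depth 2), making Process 2 the one with the higher spreading node.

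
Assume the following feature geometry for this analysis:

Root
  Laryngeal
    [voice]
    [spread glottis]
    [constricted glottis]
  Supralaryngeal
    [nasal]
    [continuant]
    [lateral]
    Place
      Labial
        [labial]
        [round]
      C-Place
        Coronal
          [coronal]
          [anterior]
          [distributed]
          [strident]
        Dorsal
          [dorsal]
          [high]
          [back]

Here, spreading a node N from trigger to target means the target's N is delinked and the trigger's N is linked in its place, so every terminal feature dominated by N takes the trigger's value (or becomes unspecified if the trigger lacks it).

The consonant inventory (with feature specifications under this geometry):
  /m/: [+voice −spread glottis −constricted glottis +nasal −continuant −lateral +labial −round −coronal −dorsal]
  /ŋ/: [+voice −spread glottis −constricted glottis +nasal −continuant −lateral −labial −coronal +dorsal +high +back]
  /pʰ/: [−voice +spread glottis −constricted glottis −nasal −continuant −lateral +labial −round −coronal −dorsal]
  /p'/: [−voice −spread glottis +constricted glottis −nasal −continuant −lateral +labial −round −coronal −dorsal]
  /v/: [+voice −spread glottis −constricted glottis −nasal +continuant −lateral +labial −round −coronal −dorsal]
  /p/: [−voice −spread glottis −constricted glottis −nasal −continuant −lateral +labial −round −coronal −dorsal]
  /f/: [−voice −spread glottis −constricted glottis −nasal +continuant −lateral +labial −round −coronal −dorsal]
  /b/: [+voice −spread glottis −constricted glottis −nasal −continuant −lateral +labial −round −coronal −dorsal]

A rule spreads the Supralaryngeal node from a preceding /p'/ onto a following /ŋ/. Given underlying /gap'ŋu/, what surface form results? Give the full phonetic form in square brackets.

[gap'bu]

Supralaryngeal immediately or transitively dominates [nasal], [continuant], [lateral], [labial], [round], [coronal], [anterior], [distributed], [strident], [dorsal], [high], [back].
After delinking /ŋ/'s Supralaryngeal and linking /p'/'s, the affected terminals become [−nasal], [−continuant], [−lateral], [+labial], [−round], [−coronal], [−dorsal]; [voice], [spread glottis], [constricted glottis] (outside Supralaryngeal) are retained from /ŋ/.
This feature bundle is that of [b], so /gap'ŋu/ surfaces as [gap'bu].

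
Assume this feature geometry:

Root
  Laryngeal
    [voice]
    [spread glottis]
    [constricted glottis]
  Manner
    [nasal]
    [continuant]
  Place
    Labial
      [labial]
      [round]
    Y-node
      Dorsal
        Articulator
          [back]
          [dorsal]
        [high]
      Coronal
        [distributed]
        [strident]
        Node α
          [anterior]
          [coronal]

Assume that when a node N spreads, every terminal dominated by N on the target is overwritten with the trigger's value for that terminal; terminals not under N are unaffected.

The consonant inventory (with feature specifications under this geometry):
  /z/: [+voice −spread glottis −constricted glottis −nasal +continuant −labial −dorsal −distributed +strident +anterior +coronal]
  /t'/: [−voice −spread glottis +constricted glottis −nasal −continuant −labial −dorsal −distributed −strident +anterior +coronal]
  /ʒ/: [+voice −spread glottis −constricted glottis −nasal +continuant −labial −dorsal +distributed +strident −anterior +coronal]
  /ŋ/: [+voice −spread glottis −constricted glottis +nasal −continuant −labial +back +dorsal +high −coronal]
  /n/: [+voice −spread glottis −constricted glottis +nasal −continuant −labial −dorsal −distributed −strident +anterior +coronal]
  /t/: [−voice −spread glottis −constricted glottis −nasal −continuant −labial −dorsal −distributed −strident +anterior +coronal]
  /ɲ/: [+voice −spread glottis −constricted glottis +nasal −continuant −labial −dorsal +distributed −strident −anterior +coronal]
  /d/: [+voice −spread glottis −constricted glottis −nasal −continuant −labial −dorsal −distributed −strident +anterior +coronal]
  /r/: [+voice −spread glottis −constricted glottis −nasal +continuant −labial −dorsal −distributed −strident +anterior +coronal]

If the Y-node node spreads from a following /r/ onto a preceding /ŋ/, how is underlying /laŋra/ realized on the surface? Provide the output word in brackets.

[lanra]

The Y-node node dominates the terminals [back], [dorsal], [high], [distributed], [strident], [anterior], [coronal].
After delinking /ŋ/'s Y-node and linking /r/'s, the affected terminals become [−dorsal], [−distributed], [−strident], [+anterior], [+coronal]; [voice], [spread glottis], [constricted glottis], … (outside Y-node) are retained from /ŋ/.
This feature bundle is that of [n], so /laŋra/ surfaces as [lanra].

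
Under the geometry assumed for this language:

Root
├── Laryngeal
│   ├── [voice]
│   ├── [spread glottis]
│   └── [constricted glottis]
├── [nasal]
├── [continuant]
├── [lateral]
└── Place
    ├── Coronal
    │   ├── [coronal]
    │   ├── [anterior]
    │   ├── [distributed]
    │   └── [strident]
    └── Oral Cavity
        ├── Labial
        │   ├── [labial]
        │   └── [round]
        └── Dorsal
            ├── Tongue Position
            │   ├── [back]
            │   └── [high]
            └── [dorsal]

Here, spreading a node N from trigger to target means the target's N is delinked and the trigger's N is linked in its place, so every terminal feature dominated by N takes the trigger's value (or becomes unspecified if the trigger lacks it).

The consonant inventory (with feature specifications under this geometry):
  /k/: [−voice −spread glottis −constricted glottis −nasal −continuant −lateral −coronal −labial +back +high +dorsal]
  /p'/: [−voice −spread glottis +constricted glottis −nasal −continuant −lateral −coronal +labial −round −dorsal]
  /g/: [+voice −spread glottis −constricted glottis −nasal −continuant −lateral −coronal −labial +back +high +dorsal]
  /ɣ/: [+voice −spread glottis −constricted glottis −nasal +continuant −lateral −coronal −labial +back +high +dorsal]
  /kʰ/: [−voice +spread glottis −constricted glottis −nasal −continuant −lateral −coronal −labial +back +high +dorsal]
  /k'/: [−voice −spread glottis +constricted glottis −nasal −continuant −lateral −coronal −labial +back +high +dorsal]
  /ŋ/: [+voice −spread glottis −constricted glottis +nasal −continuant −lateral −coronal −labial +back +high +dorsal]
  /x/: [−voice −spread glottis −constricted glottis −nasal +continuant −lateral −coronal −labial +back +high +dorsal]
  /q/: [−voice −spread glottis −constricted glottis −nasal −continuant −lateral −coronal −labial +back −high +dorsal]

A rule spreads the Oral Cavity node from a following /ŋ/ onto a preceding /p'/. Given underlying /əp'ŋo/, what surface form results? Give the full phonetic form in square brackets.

[ək'ŋo]

Oral Cavity immediately or transitively dominates [labial], [round], [back], [high], [dorsal].
The target acquires /ŋ/'s values for everything under Oral Cavity — [−labial], [+back], [+high], [+dorsal] — while keeping its own [voice], [spread glottis], [constricted glottis], ….
The resulting bundle matches /k'/ in the inventory; substituting it for /p'/ gives [ək'ŋo].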